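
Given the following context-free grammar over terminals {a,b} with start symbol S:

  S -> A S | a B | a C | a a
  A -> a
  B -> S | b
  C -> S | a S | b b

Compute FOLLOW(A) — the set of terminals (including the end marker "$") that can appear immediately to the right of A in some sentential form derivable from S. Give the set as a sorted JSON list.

FIRST sets, iterate to fixpoint:
round 1:
  A via A→a: +{a}
  B via B→b: +{b}
  C via C→a S: +{a}
  C via C→b b: +{b}
  S via S→A S: +{a}
  FIRST(S)={a}  FIRST(A)={a}  FIRST(B)={b}  FIRST(C)={a,b}
round 2:
  B via B→S: +{a}
  FIRST(S)={a}  FIRST(A)={a}  FIRST(B)={a,b}  FIRST(C)={a,b}
round 3: done
  FIRST(S)={a}  FIRST(A)={a}  FIRST(B)={a,b}  FIRST(C)={a,b}

FOLLOW sets:
FOLLOW(S) := {$}
round 1:
  S→A S: FOLLOW(A) ⊇ FIRST(S) = {a}; new: +{a}
  S→a B: FOLLOW(B) ⊇ FOLLOW(S) ⊇ {$}; new: +{$}
  S→a C: FOLLOW(C) ⊇ FOLLOW(S) ⊇ {$}; new: +{$}
  S: {$}  A: {a}  B: {$}  C: {$}
round 2: — fixpoint
  S: {$}  A: {a}  B: {$}  C: {$}

FOLLOW(A) = ["a"]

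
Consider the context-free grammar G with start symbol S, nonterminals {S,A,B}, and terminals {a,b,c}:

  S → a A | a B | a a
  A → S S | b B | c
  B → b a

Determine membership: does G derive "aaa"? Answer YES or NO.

CNF form of G:
  S -> T1 A | T1 B | T1 T1
  A -> S S | T0 B | c
  B -> T0 T1
  T0 -> b
  T1 -> a

Fill CYK table bottom-up:
  cell(0,0) a: {T1}  orig:{}
  cell(1,1) a: {T1}  orig:{}
  cell(2,2) a: {T1}  orig:{}
  cell(0,1) aa: {S}
  cell(1,2) aa: {S}
  cell(0,2) aaa: ∅

S ∉ T[0,2] ⇒ NO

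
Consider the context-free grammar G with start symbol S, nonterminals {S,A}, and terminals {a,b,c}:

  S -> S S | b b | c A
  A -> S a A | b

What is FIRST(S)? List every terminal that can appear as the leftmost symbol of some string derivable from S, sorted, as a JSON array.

Compute FIRST by fixpoint:
iter 1:
  A via A→b: +{b}
  S via S→b b: +{b}
  S via S→c A: +{c}
  FIRST[S]={b,c}  FIRST[A]={b}
iter 2:
  A via A→S a A: +{c}
  FIRST[S]={b,c}  FIRST[A]={b,c}
iter 3: done
  FIRST[S]={b,c}  FIRST[A]={b,c}

FIRST(S) = ["b", "c"]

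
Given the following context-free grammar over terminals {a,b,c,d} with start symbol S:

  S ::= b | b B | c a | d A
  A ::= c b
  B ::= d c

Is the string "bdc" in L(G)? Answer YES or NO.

Convert to CNF:
  S -> T0 T3 | T1 B | T2 A | b
  A -> T0 T1
  B -> T2 T0
  T0 -> c
  T1 -> b
  T2 -> d
  T3 -> a

CYK table (by increasing span):
  cell(0,0) b: {S,T1}  orig:{S}
  cell(1,1) d: {T2}  orig:{}
  cell(2,2) c: {T0}  orig:{}
  cell(0,1) bd: ∅
  cell(1,2) dc: {B}
  cell(0,2) bdc: {S}

S ∈ T[0,2] ⇒ YES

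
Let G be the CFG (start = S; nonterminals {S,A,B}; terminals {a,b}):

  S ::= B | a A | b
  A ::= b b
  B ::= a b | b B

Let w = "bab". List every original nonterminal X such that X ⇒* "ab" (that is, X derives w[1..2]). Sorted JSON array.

Convert to CNF:
  S -> T0 B | T1 A | T1 T0 | b
  A -> T0 T0
  B -> T0 B | T1 T0
  T0 -> b
  T1 -> a

CYK fill (cells [i..j] with 1 ≤ i ≤ j ≤ 2 only):
  [1..1]={T1}  "a"  orig:{}
  [2..2]={S,T0}  "b"  orig:{S}
  [1..2]={B,S}  "ab"

Original NTs in T[1,2] deriving "ab": ["B", "S"]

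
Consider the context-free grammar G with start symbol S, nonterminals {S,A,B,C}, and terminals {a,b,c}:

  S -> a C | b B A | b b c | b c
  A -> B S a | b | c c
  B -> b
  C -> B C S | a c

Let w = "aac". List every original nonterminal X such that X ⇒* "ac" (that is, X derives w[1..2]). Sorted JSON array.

CNF form of G:
  S -> T0 C | T2 T1 | T2 X5 | T2 X6
  A -> B X3 | T1 T1 | b
  B -> b
  C -> B X4 | T0 T1
  T0 -> a
  T1 -> c
  T2 -> b
  X3 -> S T0
  X4 -> C S
  X5 -> B A
  X6 -> T2 T1

CYK table (by increasing span) — only the sub-triangle for w[1..2]:
  cell(1,1) a: {T0}  orig:{}
  cell(2,2) c: {T1}  orig:{}
  cell(1,2) ac: {C}

Original NTs in T[1,2] deriving "ac": ["C"]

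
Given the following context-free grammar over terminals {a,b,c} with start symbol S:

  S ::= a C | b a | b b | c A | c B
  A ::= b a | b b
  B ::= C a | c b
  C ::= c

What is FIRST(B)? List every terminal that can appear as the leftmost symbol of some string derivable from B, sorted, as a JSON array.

FIRST sets, iterate to fixpoint:
[1]
  A via A→b a: +{b}
  B via B→c b: +{c}
  C via C→c: +{c}
  S via S→a C: +{a}
  S via S→b a: +{b}
  S via S→c A: +{c}
  FIRST(S)={a,b,c}  FIRST(A)={b}  FIRST(B)={c}  FIRST(C)={c}
[2] (stable)
  FIRST(S)={a,b,c}  FIRST(A)={b}  FIRST(B)={c}  FIRST(C)={c}

FIRST(B) = ["c"]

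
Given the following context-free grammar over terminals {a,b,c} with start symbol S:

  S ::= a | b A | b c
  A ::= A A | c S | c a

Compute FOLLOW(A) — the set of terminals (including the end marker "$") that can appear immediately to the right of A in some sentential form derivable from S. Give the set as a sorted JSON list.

FIRST sets, iterate to fixpoint:
round 1:
  A via A→c S: +{c}
  S via S→a: +{a}
  S via S→b A: +{b}
  FIRST(S)={a,b}  FIRST(A)={c}
round 2: — fixpoint
  FIRST(S)={a,b}  FIRST(A)={c}

FOLLOW iteration:
FOLLOW(S) := {$}
[1]
  A→A A: FOLLOW(A) ⊇ FIRST(A) = {c}; new: +{c}
  A→c S: FOLLOW(S) ⊇ FOLLOW(A) ⊇ {c}; new: +{c}
  S→b A: FOLLOW(A) ⊇ FOLLOW(S) ⊇ {$,c}; new: +{$}
  FOLLOW(S)={$,c}  FOLLOW(A)={$,c}
[2] done
  FOLLOW(S)={$,c}  FOLLOW(A)={$,c}

FOLLOW(A) = ["$", "c"]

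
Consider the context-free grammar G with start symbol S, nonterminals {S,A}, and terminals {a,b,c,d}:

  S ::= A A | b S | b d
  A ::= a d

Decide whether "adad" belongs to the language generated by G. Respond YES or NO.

CNF form of G:
  S -> A A | T2 S | T2 T1
  A -> T0 T1
  T0 -> a
  T1 -> d
  T2 -> b

CYK fill:
  T[0,0] 'a' = {T0}  orig:{}
  T[1,1] 'd' = {T1}  orig:{}
  T[2,2] 'a' = {T0}  orig:{}
  T[3,3] 'd' = {T1}  orig:{}
  T[0,1] 'ad' = {A}
  T[1,2] 'da' = ∅
  T[2,3] 'ad' = {A}
  T[0,2] 'ada' = ∅
  T[1,3] 'dad' = ∅
  T[0,3] 'adad' = {S}

S ∈ T[0,3] ⇒ YES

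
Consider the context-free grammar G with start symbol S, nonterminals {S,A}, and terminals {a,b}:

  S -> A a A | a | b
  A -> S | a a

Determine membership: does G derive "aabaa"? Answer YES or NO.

CNF form of G:
  S -> A X2 | a | b
  A -> A X1 | T0 T0 | a | b
  T0 -> a
  X1 -> T0 A
  X2 -> T0 A

CYK table (by increasing span):
  cell(0,0) a: {A,S,T0}  orig:{A,S}
  cell(1,1) a: {A,S,T0}  orig:{A,S}
  cell(2,2) b: {A,S}
  cell(3,3) a: {A,S,T0}  orig:{A,S}
  cell(4,4) a: {A,S,T0}  orig:{A,S}
  cell(0,1) aa: {A,X1,X2}  orig:{A}
  cell(1,2) ab: {X1,X2}  orig:{}
  cell(2,3) ba: ∅
  cell(3,4) aa: {A,X1,X2}  orig:{A}
  cell(0,2) aab: {A,S}
  cell(1,3) aba: ∅
  cell(2,4) baa: {A,S}
  cell(0,3) aaba: ∅
  cell(1,4) abaa: {X1,X2}  orig:{}
  cell(0,4) aabaa: {A,S}

S ∈ T[0,4] ⇒ YES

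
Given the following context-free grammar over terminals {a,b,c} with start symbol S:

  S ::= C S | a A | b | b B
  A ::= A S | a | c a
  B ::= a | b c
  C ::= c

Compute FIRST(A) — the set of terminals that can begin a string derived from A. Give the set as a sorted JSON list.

FIRST iteration:
iter 1:
  A via A→a: +{a}
  A via A→c a: +{c}
  B via B→a: +{a}
  B via B→b c: +{b}
  C via C→c: +{c}
  S via S→C S: +{c}
  S via S→a A: +{a}
  S via S→b: +{b}
  S: {a,b,c}  A: {a,c}  B: {a,b}  C: {c}
iter 2: (no change)
  S: {a,b,c}  A: {a,c}  B: {a,b}  C: {c}

FIRST(A) = ["a", "c"]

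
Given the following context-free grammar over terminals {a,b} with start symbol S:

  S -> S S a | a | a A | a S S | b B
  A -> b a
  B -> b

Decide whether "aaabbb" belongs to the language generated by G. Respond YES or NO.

Convert to CNF:
  S -> S X2 | T0 B | T1 A | T1 X3 | a
  A -> T0 T1
  B -> b
  T0 -> b
  T1 -> a
  X2 -> S T1
  X3 -> S S

CYK fill:
  cell(0,0) a: {S,T1}  orig:{S}
  cell(1,1) a: {S,T1}  orig:{S}
  cell(2,2) a: {S,T1}  orig:{S}
  cell(3,3) b: {B,T0}  orig:{B}
  cell(4,4) b: {B,T0}  orig:{B}
  cell(5,5) b: {B,T0}  orig:{B}
  cell(0,1) aa: {X2,X3}  orig:{}
  cell(1,2) aa: {X2,X3}  orig:{}
  cell(2,3) ab: ∅
  cell(3,4) bb: {S}
  cell(4,5) bb: {S}
  cell(0,2) aaa: {S}
  cell(1,3) aab: ∅
  cell(2,4) abb: {X3}  orig:{}
  cell(3,5) bbb: ∅
  cell(0,3) aaab: ∅
  cell(1,4) aabb: {S}
  cell(2,5) abbb: ∅
  cell(0,4) aaabb: {X3}  orig:{}
  cell(1,5) aabbb: ∅
  cell(0,5) aaabbb: ∅

S ∉ T[0,5] ⇒ NO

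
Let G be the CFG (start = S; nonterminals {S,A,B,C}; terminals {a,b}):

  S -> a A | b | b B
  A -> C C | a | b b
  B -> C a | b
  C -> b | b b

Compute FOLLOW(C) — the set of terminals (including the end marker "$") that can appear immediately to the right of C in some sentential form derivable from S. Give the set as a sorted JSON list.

Compute FIRST by fixpoint:
[1]
  A via A→a: +{a}
  A via A→b b: +{b}
  B via B→b: +{b}
  C via C→b: +{b}
  S via S→a A: +{a}
  S via S→b: +{b}
  FIRST[S]={a,b}  FIRST[A]={a,b}  FIRST[B]={b}  FIRST[C]={b}
[2] — fixpoint
  FIRST[S]={a,b}  FIRST[A]={a,b}  FIRST[B]={b}  FIRST[C]={b}

FOLLOW sets:
initialize: $ ∈ FOLLOW(S)
round 1:
  A→C C: FOLLOW(C) ⊇ FIRST(C) = {b}; new: +{b}
  B→C a: FOLLOW(C) ⊇ FIRST(a) = {a}; new: +{a}
  S→a A: FOLLOW(A) ⊇ FOLLOW(S) ⊇ {$}; new: +{$}
  S→b B: FOLLOW(B) ⊇ FOLLOW(S) ⊇ {$}; new: +{$}
  FOLLOW[S]={$}  FOLLOW[A]={$}  FOLLOW[B]={$}  FOLLOW[C]={a,b}
round 2:
  A→C C: FOLLOW(C) ⊇ FOLLOW(A) ⊇ {$}; new: +{$}
  FOLLOW[S]={$}  FOLLOW[A]={$}  FOLLOW[B]={$}  FOLLOW[C]={$,a,b}
round 3: — fixpoint
  FOLLOW[S]={$}  FOLLOW[A]={$}  FOLLOW[B]={$}  FOLLOW[C]={$,a,b}

FOLLOW(C) = ["$", "a", "b"]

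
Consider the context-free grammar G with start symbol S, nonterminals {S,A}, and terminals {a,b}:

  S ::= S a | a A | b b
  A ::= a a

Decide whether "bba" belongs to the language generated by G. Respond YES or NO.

Convert to CNF:
  S -> S T0 | T0 A | T1 T1
  A -> T0 T0
  T0 -> a
  T1 -> b

CYK fill:
  [0..0]={T1}  "b"  orig:{}
  [1..1]={T1}  "b"  orig:{}
  [2..2]={T0}  "a"  orig:{}
  [0..1]={S}  "bb"
  [1..2]=∅  "ba"
  [0..2]={S}  "bba"

S ∈ T[0,2] ⇒ YES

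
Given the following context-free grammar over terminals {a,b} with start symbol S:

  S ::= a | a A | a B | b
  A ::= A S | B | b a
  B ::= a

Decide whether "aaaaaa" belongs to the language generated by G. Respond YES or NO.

Convert to CNF:
  S -> T1 A | T1 B | a | b
  A -> A S | T0 T1 | a
  B -> a
  T0 -> b
  T1 -> a

Fill CYK table bottom-up:
  [0..0]={A,B,S,T1}  "a"  orig:{A,B,S}
  [1..1]={A,B,S,T1}  "a"  orig:{A,B,S}
  [2..2]={A,B,S,T1}  "a"  orig:{A,B,S}
  [3..3]={A,B,S,T1}  "a"  orig:{A,B,S}
  [4..4]={A,B,S,T1}  "a"  orig:{A,B,S}
  [5..5]={A,B,S,T1}  "a"  orig:{A,B,S}
  [0..1]={A,S}  "aa"
  [1..2]={A,S}  "aa"
  [2..3]={A,S}  "aa"
  [3..4]={A,S}  "aa"
  [4..5]={A,S}  "aa"
  [0..2]={A,S}  "aaa"
  [1..3]={A,S}  "aaa"
  [2..4]={A,S}  "aaa"
  [3..5]={A,S}  "aaa"
  [0..3]={A,S}  "aaaa"
  [1..4]={A,S}  "aaaa"
  [2..5]={A,S}  "aaaa"
  [0..4]={A,S}  "aaaaa"
  [1..5]={A,S}  "aaaaa"
  [0..5]={A,S}  "aaaaaa"

S ∈ T[0,5] ⇒ YES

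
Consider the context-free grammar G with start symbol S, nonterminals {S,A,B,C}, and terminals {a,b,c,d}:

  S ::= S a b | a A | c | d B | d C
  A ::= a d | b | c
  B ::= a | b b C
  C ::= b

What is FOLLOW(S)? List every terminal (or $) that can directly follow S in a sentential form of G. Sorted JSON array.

FIRST iteration:
[1]
  A via A→a d: +{a}
  A via A→b: +{b}
  A via A→c: +{c}
  B via B→a: +{a}
  B via B→b b C: +{b}
  C via C→b: +{b}
  S via S→a A: +{a}
  S via S→c: +{c}
  S via S→d B: +{d}
  FIRST(S)={a,c,d}  FIRST(A)={a,b,c}  FIRST(B)={a,b}  FIRST(C)={b}
[2] (no change)
  FIRST(S)={a,c,d}  FIRST(A)={a,b,c}  FIRST(B)={a,b}  FIRST(C)={b}

Compute FOLLOW by fixpoint:
initialize: $ ∈ FOLLOW(S)
iter 1:
  S→S a b: FOLLOW(S) ⊇ FIRST(a) = {a}; new: +{a}
  S→a A: FOLLOW(A) ⊇ FOLLOW(S) ⊇ {$,a}; new: +{$,a}
  S→d B: FOLLOW(B) ⊇ FOLLOW(S) ⊇ {$,a}; new: +{$,a}
  S→d C: FOLLOW(C) ⊇ FOLLOW(S) ⊇ {$,a}; new: +{$,a}
  S: {$,a}  A: {$,a}  B: {$,a}  C: {$,a}
iter 2: (no change)
  S: {$,a}  A: {$,a}  B: {$,a}  C: {$,a}

FOLLOW(S) = ["$", "a"]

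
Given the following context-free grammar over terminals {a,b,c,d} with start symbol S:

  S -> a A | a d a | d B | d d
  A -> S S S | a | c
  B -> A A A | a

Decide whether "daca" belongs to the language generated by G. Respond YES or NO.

Convert to CNF:
  S -> T0 A | T0 X4 | T1 B | T1 T1
  A -> S X2 | a | c
  B -> A X3 | a
  T0 -> a
  T1 -> d
  X2 -> S S
  X3 -> A A
  X4 -> T1 T0

Fill CYK table bottom-up:
  [0..0]={T1}  "d"  orig:{}
  [1..1]={A,B,T0}  "a"  orig:{A,B}
  [2..2]={A}  "c"
  [3..3]={A,B,T0}  "a"  orig:{A,B}
  [0..1]={S,X4}  "da"  orig:{S}
  [1..2]={S,X3}  "ac"  orig:{S}
  [2..3]={X3}  "ca"  orig:{}
  [0..2]=∅  "dac"
  [1..3]={B}  "aca"
  [0..3]={S}  "daca"

S ∈ T[0,3] ⇒ YES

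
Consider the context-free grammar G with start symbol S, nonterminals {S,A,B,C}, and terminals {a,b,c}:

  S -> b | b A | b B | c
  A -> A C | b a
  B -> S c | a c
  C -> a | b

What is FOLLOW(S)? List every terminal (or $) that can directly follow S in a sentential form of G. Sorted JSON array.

FIRST iteration:
pass 1:
  A via A→b a: +{b}
  B via B→a c: +{a}
  C via C→a: +{a}
  C via C→b: +{b}
  S via S→b: +{b}
  S via S→c: +{c}
  FIRST[S]={b,c}  FIRST[A]={b}  FIRST[B]={a}  FIRST[C]={a,b}
pass 2:
  B via B→S c: +{b,c}
  FIRST[S]={b,c}  FIRST[A]={b}  FIRST[B]={a,b,c}  FIRST[C]={a,b}
pass 3: done
  FIRST[S]={b,c}  FIRST[A]={b}  FIRST[B]={a,b,c}  FIRST[C]={a,b}

FOLLOW iteration:
initialize: $ ∈ FOLLOW(S)
round 1:
  A→A C: FOLLOW(A) ⊇ FIRST(C) = {a,b}; new: +{a,b}
  A→A C: FOLLOW(C) ⊇ FOLLOW(A) ⊇ {a,b}; new: +{a,b}
  B→S c: FOLLOW(S) ⊇ FIRST(c) = {c}; new: +{c}
  S→b A: FOLLOW(A) ⊇ FOLLOW(S) ⊇ {$,c}; new: +{$,c}
  S→b B: FOLLOW(B) ⊇ FOLLOW(S) ⊇ {$,c}; new: +{$,c}
  FOLLOW(S)={$,c}  FOLLOW(A)={$,a,b,c}  FOLLOW(B)={$,c}  FOLLOW(C)={a,b}
round 2:
  A→A C: FOLLOW(C) ⊇ FOLLOW(A) ⊇ {$,a,b,c}; new: +{$,c}
  FOLLOW(S)={$,c}  FOLLOW(A)={$,a,b,c}  FOLLOW(B)={$,c}  FOLLOW(C)={$,a,b,c}
round 3: (no change)
  FOLLOW(S)={$,c}  FOLLOW(A)={$,a,b,c}  FOLLOW(B)={$,c}  FOLLOW(C)={$,a,b,c}

FOLLOW(S) = ["$", "c"]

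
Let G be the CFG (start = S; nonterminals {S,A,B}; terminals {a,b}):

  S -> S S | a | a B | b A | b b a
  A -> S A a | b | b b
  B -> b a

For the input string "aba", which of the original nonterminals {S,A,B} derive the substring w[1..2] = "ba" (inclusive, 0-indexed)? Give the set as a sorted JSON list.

Convert to CNF:
  S -> S S | T0 B | T1 A | T1 X3 | a
  A -> S X2 | T1 T1 | b
  B -> T1 T0
  T0 -> a
  T1 -> b
  X2 -> A T0
  X3 -> T1 T0

CYK table (by increasing span) (cells [i..j] with 1 ≤ i ≤ j ≤ 2 only):
  [1..1]={A,T1}  "b"  orig:{A}
  [2..2]={S,T0}  "a"  orig:{S}
  [1..2]={B,X2,X3}  "ba"  orig:{B}

Original NTs in T[1,2] deriving "ba": ["B"]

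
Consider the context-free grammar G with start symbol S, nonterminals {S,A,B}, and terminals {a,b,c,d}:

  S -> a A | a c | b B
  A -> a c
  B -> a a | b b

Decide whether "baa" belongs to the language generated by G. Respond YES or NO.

CNF form of G:
  S -> T0 A | T0 T1 | T2 B
  A -> T0 T1
  B -> T0 T0 | T2 T2
  T0 -> a
  T1 -> c
  T2 -> b

Fill CYK table bottom-up:
  [0..0]={T2}  "b"  orig:{}
  [1..1]={T0}  "a"  orig:{}
  [2..2]={T0}  "a"  orig:{}
  [0..1]=∅  "ba"
  [1..2]={B}  "aa"
  [0..2]={S}  "baa"

S ∈ T[0,2] ⇒ YES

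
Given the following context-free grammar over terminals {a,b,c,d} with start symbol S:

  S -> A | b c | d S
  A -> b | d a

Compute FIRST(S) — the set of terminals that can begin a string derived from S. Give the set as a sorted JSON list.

FIRST iteration:
pass 1:
  A via A→b: +{b}
  A via A→d a: +{d}
  S via S→A: +{b,d}
  FIRST(S)={b,d}  FIRST(A)={b,d}
pass 2: done
  FIRST(S)={b,d}  FIRST(A)={b,d}

FIRST(S) = ["b", "d"]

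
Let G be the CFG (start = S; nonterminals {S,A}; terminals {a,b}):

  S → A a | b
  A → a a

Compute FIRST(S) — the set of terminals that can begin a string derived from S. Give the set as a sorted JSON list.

FIRST sets, iterate to fixpoint:
pass 1:
  A via A→a a: +{a}
  S via S→A a: +{a}
  S via S→b: +{b}
  FIRST[S]={a,b}  FIRST[A]={a}
pass 2: (stable)
  FIRST[S]={a,b}  FIRST[A]={a}

FIRST(S) = ["a", "b"]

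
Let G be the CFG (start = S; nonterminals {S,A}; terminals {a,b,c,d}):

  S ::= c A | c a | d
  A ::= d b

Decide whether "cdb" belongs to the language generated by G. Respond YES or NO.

CNF form of G:
  S -> T2 A | T2 T3 | d
  A -> T0 T1
  T0 -> d
  T1 -> b
  T2 -> c
  T3 -> a

Fill CYK table bottom-up:
  cell(0,0) c: {T2}  orig:{}
  cell(1,1) d: {S,T0}  orig:{S}
  cell(2,2) b: {T1}  orig:{}
  cell(0,1) cd: ∅
  cell(1,2) db: {A}
  cell(0,2) cdb: {S}

S ∈ T[0,2] ⇒ YES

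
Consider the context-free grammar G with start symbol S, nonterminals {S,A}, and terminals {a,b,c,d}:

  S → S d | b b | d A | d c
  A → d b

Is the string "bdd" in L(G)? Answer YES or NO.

CNF form of G:
  S -> S T0 | T0 A | T0 T2 | T1 T1
  A -> T0 T1
  T0 -> d
  T1 -> b
  T2 -> c

Fill CYK table bottom-up:
  T[0,0] 'b' = {T1}  orig:{}
  T[1,1] 'd' = {T0}  orig:{}
  T[2,2] 'd' = {T0}  orig:{}
  T[0,1] 'bd' = ∅
  T[1,2] 'dd' = ∅
  T[0,2] 'bdd' = ∅

S ∉ T[0,2] ⇒ NO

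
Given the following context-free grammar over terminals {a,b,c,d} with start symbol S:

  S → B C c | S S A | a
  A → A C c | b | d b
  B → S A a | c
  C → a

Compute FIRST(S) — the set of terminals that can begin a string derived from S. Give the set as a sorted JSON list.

FIRST sets, iterate to fixpoint:
round 1:
  A via A→b: +{b}
  A via A→d b: +{d}
  B via B→c: +{c}
  C via C→a: +{a}
  S via S→B C c: +{c}
  S via S→a: +{a}
  S: {a,c}  A: {b,d}  B: {c}  C: {a}
round 2:
  B via B→S A a: +{a}
  S: {a,c}  A: {b,d}  B: {a,c}  C: {a}
round 3: (no change)
  S: {a,c}  A: {b,d}  B: {a,c}  C: {a}

FIRST(S) = ["a", "c"]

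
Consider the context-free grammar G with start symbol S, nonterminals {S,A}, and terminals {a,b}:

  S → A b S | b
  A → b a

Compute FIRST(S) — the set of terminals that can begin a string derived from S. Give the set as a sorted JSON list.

FIRST sets, iterate to fixpoint:
[1]
  A via A→b a: +{b}
  S via S→A b S: +{b}
  FIRST(S)={b}  FIRST(A)={b}
[2] (no change)
  FIRST(S)={b}  FIRST(A)={b}

FIRST(S) = ["b"]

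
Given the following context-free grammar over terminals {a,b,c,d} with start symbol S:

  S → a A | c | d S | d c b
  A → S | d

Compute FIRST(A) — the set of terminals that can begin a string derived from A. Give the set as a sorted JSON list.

Compute FIRST by fixpoint:
iter 1:
  A via A→d: +{d}
  S via S→a A: +{a}
  S via S→c: +{c}
  S via S→d S: +{d}
  FIRST(S)={a,c,d}  FIRST(A)={d}
iter 2:
  A via A→S: +{a,c}
  FIRST(S)={a,c,d}  FIRST(A)={a,c,d}
iter 3: (no change)
  FIRST(S)={a,c,d}  FIRST(A)={a,c,d}

FIRST(A) = ["a", "c", "d"]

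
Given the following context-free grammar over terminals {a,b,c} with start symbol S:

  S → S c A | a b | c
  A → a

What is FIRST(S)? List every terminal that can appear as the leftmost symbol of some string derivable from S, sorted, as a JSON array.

FIRST iteration:
pass 1:
  A via A→a: +{a}
  S via S→a b: +{a}
  S via S→c: +{c}
  FIRST(S)={a,c}  FIRST(A)={a}
pass 2: (stable)
  FIRST(S)={a,c}  FIRST(A)={a}

FIRST(S) = ["a", "c"]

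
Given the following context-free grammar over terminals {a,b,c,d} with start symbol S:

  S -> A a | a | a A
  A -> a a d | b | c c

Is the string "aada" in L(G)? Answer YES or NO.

CNF form of G:
  S -> A T0 | T0 A | a
  A -> T0 X3 | T2 T2 | b
  T0 -> a
  T1 -> d
  T2 -> c
  X3 -> T0 T1

CYK fill:
  [0..0]={S,T0}  "a"  orig:{S}
  [1..1]={S,T0}  "a"  orig:{S}
  [2..2]={T1}  "d"  orig:{}
  [3..3]={S,T0}  "a"  orig:{S}
  [0..1]=∅  "aa"
  [1..2]={X3}  "ad"  orig:{}
  [2..3]=∅  "da"
  [0..2]={A}  "aad"
  [1..3]=∅  "ada"
  [0..3]={S}  "aada"

S ∈ T[0,3] ⇒ YES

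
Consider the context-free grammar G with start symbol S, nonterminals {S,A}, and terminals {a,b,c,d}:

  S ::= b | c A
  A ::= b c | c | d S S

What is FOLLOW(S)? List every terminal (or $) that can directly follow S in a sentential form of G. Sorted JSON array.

FIRST iteration:
[1]
  A via A→b c: +{b}
  A via A→c: +{c}
  A via A→d S S: +{d}
  S via S→b: +{b}
  S via S→c A: +{c}
  FIRST[S]={b,c}  FIRST[A]={b,c,d}
[2] (stable)
  FIRST[S]={b,c}  FIRST[A]={b,c,d}

FOLLOW sets:
initialize: $ ∈ FOLLOW(S)
[1]
  A→d S S: FOLLOW(S) ⊇ FIRST(S) = {b,c}; new: +{b,c}
  S→c A: FOLLOW(A) ⊇ FOLLOW(S) ⊇ {$,b,c}; new: +{$,b,c}
  FOLLOW[S]={$,b,c}  FOLLOW[A]={$,b,c}
[2] (no change)
  FOLLOW[S]={$,b,c}  FOLLOW[A]={$,b,c}

FOLLOW(S) = ["$", "b", "c"]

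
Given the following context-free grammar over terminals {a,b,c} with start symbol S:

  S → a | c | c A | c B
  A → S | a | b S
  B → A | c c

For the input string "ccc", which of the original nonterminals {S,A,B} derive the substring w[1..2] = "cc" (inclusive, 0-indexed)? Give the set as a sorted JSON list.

Convert to CNF:
  S -> T1 A | T1 B | a | c
  A -> T0 S | T1 A | T1 B | a | c
  B -> T0 S | T1 A | T1 B | T1 T1 | a | c
  T0 -> b
  T1 -> c

Fill CYK table bottom-up (cells [i..j] with 1 ≤ i ≤ j ≤ 2 only):
  cell(1,1) c: {A,B,S,T1}  orig:{A,B,S}
  cell(2,2) c: {A,B,S,T1}  orig:{A,B,S}
  cell(1,2) cc: {A,B,S}

Original NTs in T[1,2] deriving "cc": ["A", "B", "S"]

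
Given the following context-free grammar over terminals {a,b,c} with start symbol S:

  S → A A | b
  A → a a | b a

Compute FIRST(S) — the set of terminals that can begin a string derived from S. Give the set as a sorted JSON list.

Compute FIRST by fixpoint:
[1]
  A via A→a a: +{a}
  A via A→b a: +{b}
  S via S→A A: +{a,b}
  FIRST(S)={a,b}  FIRST(A)={a,b}
[2] done
  FIRST(S)={a,b}  FIRST(A)={a,b}

FIRST(S) = ["a", "b"]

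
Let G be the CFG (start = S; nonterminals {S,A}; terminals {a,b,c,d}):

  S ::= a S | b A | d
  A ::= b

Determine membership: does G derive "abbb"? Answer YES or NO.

Convert to CNF:
  S -> T0 S | T1 A | d
  A -> b
  T0 -> a
  T1 -> b

Fill CYK table bottom-up:
  [0..0]={T0}  "a"  orig:{}
  [1..1]={A,T1}  "b"  orig:{A}
  [2..2]={A,T1}  "b"  orig:{A}
  [3..3]={A,T1}  "b"  orig:{A}
  [0..1]=∅  "ab"
  [1..2]={S}  "bb"
  [2..3]={S}  "bb"
  [0..2]={S}  "abb"
  [1..3]=∅  "bbb"
  [0..3]=∅  "abbb"

S ∉ T[0,3] ⇒ NO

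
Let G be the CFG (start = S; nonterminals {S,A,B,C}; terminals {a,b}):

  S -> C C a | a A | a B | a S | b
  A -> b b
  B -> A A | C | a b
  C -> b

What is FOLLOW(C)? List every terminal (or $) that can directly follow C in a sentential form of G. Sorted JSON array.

Compute FIRST by fixpoint:
round 1:
  A via A→b b: +{b}
  B via B→A A: +{b}
  B via B→a b: +{a}
  C via C→b: +{b}
  S via S→C C a: +{b}
  S via S→a A: +{a}
  FIRST(S)={a,b}  FIRST(A)={b}  FIRST(B)={a,b}  FIRST(C)={b}
round 2: (no change)
  FIRST(S)={a,b}  FIRST(A)={b}  FIRST(B)={a,b}  FIRST(C)={b}

FOLLOW sets:
FOLLOW(S) := {$}
[1]
  B→A A: FOLLOW(A) ⊇ FIRST(A) = {b}; new: +{b}
  S→C C a: FOLLOW(C) ⊇ FIRST(C) = {b}; new: +{b}
  S→C C a: FOLLOW(C) ⊇ FIRST(a) = {a}; new: +{a}
  S→a A: FOLLOW(A) ⊇ FOLLOW(S) ⊇ {$}; new: +{$}
  S→a B: FOLLOW(B) ⊇ FOLLOW(S) ⊇ {$}; new: +{$}
  FOLLOW(S)={$}  FOLLOW(A)={$,b}  FOLLOW(B)={$}  FOLLOW(C)={a,b}
[2]
  B→C: FOLLOW(C) ⊇ FOLLOW(B) ⊇ {$}; new: +{$}
  FOLLOW(S)={$}  FOLLOW(A)={$,b}  FOLLOW(B)={$}  FOLLOW(C)={$,a,b}
[3] (stable)
  FOLLOW(S)={$}  FOLLOW(A)={$,b}  FOLLOW(B)={$}  FOLLOW(C)={$,a,b}

FOLLOW(C) = ["$", "a", "b"]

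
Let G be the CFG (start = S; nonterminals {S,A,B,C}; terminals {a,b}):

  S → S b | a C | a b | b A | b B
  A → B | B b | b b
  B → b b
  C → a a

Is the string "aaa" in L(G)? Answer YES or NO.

CNF form of G:
  S -> S T0 | T0 A | T0 B | T1 C | T1 T0
  A -> B T0 | T0 T0
  B -> T0 T0
  C -> T1 T1
  T0 -> b
  T1 -> a

Fill CYK table bottom-up:
  T[0,0] 'a' = {T1}  orig:{}
  T[1,1] 'a' = {T1}  orig:{}
  T[2,2] 'a' = {T1}  orig:{}
  T[0,1] 'aa' = {C}
  T[1,2] 'aa' = {C}
  T[0,2] 'aaa' = {S}

S ∈ T[0,2] ⇒ YES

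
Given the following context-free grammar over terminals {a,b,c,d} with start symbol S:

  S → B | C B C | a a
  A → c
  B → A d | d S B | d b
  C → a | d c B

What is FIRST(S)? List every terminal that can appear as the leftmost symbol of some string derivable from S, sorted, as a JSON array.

Compute FIRST by fixpoint:
iter 1:
  A via A→c: +{c}
  B via B→A d: +{c}
  B via B→d S B: +{d}
  C via C→a: +{a}
  C via C→d c B: +{d}
  S via S→B: +{c,d}
  S via S→C B C: +{a}
  FIRST(S)={a,c,d}  FIRST(A)={c}  FIRST(B)={c,d}  FIRST(C)={a,d}
iter 2: done
  FIRST(S)={a,c,d}  FIRST(A)={c}  FIRST(B)={c,d}  FIRST(C)={a,d}

FIRST(S) = ["a", "c", "d"]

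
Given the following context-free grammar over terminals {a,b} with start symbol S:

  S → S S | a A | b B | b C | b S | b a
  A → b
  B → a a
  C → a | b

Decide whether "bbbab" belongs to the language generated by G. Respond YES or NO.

Convert to CNF:
  S -> S S | T0 A | T1 B | T1 C | T1 S | T1 T0
  A -> b
  B -> T0 T0
  C -> a | b
  T0 -> a
  T1 -> b

Fill CYK table bottom-up:
  T[0,0] 'b' = {A,C,T1}  orig:{A,C}
  T[1,1] 'b' = {A,C,T1}  orig:{A,C}
  T[2,2] 'b' = {A,C,T1}  orig:{A,C}
  T[3,3] 'a' = {C,T0}  orig:{C}
  T[4,4] 'b' = {A,C,T1}  orig:{A,C}
  T[0,1] 'bb' = {S}
  T[1,2] 'bb' = {S}
  T[2,3] 'ba' = {S}
  T[3,4] 'ab' = {S}
  T[0,2] 'bbb' = {S}
  T[1,3] 'bba' = {S}
  T[2,4] 'bab' = {S}
  T[0,3] 'bbba' = {S}
  T[1,4] 'bbab' = {S}
  T[0,4] 'bbbab' = {S}

S ∈ T[0,4] ⇒ YES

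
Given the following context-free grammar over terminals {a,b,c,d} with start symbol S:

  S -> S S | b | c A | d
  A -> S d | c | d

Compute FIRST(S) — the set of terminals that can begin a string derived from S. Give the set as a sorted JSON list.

Compute FIRST by fixpoint:
[1]
  A via A→c: +{c}
  A via A→d: +{d}
  S via S→b: +{b}
  S via S→c A: +{c}
  S via S→d: +{d}
  FIRST(S)={b,c,d}  FIRST(A)={c,d}
[2]
  A via A→S d: +{b}
  FIRST(S)={b,c,d}  FIRST(A)={b,c,d}
[3] (stable)
  FIRST(S)={b,c,d}  FIRST(A)={b,c,d}

FIRST(S) = ["b", "c", "d"]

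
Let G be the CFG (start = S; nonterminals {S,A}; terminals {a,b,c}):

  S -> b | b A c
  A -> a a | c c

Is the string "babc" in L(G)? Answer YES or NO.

Convert to CNF:
  S -> T2 X3 | b
  A -> T0 T0 | T1 T1
  T0 -> a
  T1 -> c
  T2 -> b
  X3 -> A T1

CYK fill:
  T[0,0] 'b' = {S,T2}  orig:{S}
  T[1,1] 'a' = {T0}  orig:{}
  T[2,2] 'b' = {S,T2}  orig:{S}
  T[3,3] 'c' = {T1}  orig:{}
  T[0,1] 'ba' = ∅
  T[1,2] 'ab' = ∅
  T[2,3] 'bc' = ∅
  T[0,2] 'bab' = ∅
  T[1,3] 'abc' = ∅
  T[0,3] 'babc' = ∅

S ∉ T[0,3] ⇒ NO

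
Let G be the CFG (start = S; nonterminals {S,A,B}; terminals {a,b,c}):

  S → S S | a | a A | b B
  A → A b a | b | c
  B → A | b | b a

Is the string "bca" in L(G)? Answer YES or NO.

Convert to CNF:
  S -> S S | T0 B | T1 A | a
  A -> A X2 | b | c
  B -> A X3 | T0 T1 | b | c
  T0 -> b
  T1 -> a
  X2 -> T0 T1
  X3 -> T0 T1

Fill CYK table bottom-up:
  T[0,0] 'b' = {A,B,T0}  orig:{A,B}
  T[1,1] 'c' = {A,B}
  T[2,2] 'a' = {S,T1}  orig:{S}
  T[0,1] 'bc' = {S}
  T[1,2] 'ca' = ∅
  T[0,2] 'bca' = {S}

S ∈ T[0,2] ⇒ YES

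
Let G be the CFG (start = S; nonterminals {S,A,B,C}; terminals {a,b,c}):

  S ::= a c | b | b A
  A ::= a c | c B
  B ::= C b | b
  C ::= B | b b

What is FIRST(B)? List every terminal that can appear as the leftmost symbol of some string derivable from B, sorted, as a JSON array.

FIRST iteration:
iter 1:
  A via A→a c: +{a}
  A via A→c B: +{c}
  B via B→b: +{b}
  C via C→B: +{b}
  S via S→a c: +{a}
  S via S→b: +{b}
  FIRST[S]={a,b}  FIRST[A]={a,c}  FIRST[B]={b}  FIRST[C]={b}
iter 2: (no change)
  FIRST[S]={a,b}  FIRST[A]={a,c}  FIRST[B]={b}  FIRST[C]={b}

FIRST(B) = ["b"]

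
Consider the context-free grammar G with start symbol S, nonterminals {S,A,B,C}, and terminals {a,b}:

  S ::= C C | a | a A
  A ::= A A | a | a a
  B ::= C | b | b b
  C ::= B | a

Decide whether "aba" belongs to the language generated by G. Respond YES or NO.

CNF form of G:
  S -> C C | T0 A | a
  A -> A A | T0 T0 | a
  B -> T1 T1 | a | b
  C -> T1 T1 | a | b
  T0 -> a
  T1 -> b

CYK fill:
  [0..0]={A,B,C,S,T0}  "a"  orig:{A,B,C,S}
  [1..1]={B,C,T1}  "b"  orig:{B,C}
  [2..2]={A,B,C,S,T0}  "a"  orig:{A,B,C,S}
  [0..1]={S}  "ab"
  [1..2]={S}  "ba"
  [0..2]=∅  "aba"

S ∉ T[0,2] ⇒ NO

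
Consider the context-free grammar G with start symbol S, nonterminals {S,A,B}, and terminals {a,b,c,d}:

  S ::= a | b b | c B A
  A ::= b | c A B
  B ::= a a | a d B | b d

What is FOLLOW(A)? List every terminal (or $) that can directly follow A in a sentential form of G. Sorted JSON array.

FIRST iteration:
[1]
  A via A→b: +{b}
  A via A→c A B: +{c}
  B via B→a a: +{a}
  B via B→b d: +{b}
  S via S→a: +{a}
  S via S→b b: +{b}
  S via S→c B A: +{c}
  FIRST[S]={a,b,c}  FIRST[A]={b,c}  FIRST[B]={a,b}
[2] (no change)
  FIRST[S]={a,b,c}  FIRST[A]={b,c}  FIRST[B]={a,b}

Compute FOLLOW by fixpoint:
seed FOLLOW(S) with $
pass 1:
  A→c A B: FOLLOW(A) ⊇ FIRST(B) = {a,b}; new: +{a,b}
  A→c A B: FOLLOW(B) ⊇ FOLLOW(A) ⊇ {a,b}; new: +{a,b}
  S→c B A: FOLLOW(B) ⊇ FIRST(A) = {b,c}; new: +{c}
  S→c B A: FOLLOW(A) ⊇ FOLLOW(S) ⊇ {$}; new: +{$}
  S: {$}  A: {$,a,b}  B: {a,b,c}
pass 2:
  A→c A B: FOLLOW(B) ⊇ FOLLOW(A) ⊇ {$,a,b}; new: +{$}
  S: {$}  A: {$,a,b}  B: {$,a,b,c}
pass 3: (no change)
  S: {$}  A: {$,a,b}  B: {$,a,b,c}

FOLLOW(A) = ["$", "a", "b"]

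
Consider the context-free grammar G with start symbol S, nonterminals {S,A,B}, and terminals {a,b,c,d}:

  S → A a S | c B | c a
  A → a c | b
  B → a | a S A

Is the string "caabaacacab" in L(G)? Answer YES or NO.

CNF form of G:
  S -> A X3 | T1 B | T1 T0
  A -> T0 T1 | b
  B -> T0 X2 | a
  T0 -> a
  T1 -> c
  X2 -> S A
  X3 -> T0 S

Fill CYK table bottom-up:
  T[0,0] 'c' = {T1}  orig:{}
  T[1,1] 'a' = {B,T0}  orig:{B}
  T[2,2] 'a' = {B,T0}  orig:{B}
  T[3,3] 'b' = {A}
  T[4,4] 'a' = {B,T0}  orig:{B}
  T[5,5] 'a' = {B,T0}  orig:{B}
  T[6,6] 'c' = {T1}  orig:{}
  T[7,7] 'a' = {B,T0}  orig:{B}
  T[8,8] 'c' = {T1}  orig:{}
  T[9,9] 'a' = {B,T0}  orig:{B}
  T[10,10] 'b' = {A}
  T[0,1] 'ca' = {S}
  T[1,2] 'aa' = ∅
  T[2,3] 'ab' = ∅
  T[3,4] 'ba' = ∅
  T[4,5] 'aa' = ∅
  T[5,6] 'ac' = {A}
  T[6,7] 'ca' = {S}
  T[7,8] 'ac' = {A}
  T[8,9] 'ca' = {S}
  T[9,10] 'ab' = ∅
  T[0,2] 'caa' = ∅
  T[1,3] 'aab' = ∅
  T[2,4] 'aba' = ∅
  T[3,5] 'baa' = ∅
  T[4,6] 'aac' = ∅
  T[5,7] 'aca' = {X3}  orig:{}
  T[6,8] 'cac' = ∅
  T[7,9] 'aca' = {X3}  orig:{}
  T[8,10] 'cab' = {X2}  orig:{}
  T[0,3] 'caab' = ∅
  T[1,4] 'aaba' = ∅
  T[2,5] 'abaa' = ∅
  T[3,6] 'baac' = ∅
  T[4,7] 'aaca' = ∅
  T[5,8] 'acac' = ∅
  T[6,9] 'caca' = ∅
  T[7,10] 'acab' = {B}
  T[0,4] 'caaba' = ∅
  T[1,5] 'aabaa' = ∅
  T[2,6] 'abaac' = ∅
  T[3,7] 'baaca' = ∅
  T[4,8] 'aacac' = ∅
  T[5,9] 'acaca' = {S}
  T[6,10] 'cacab' = {S}
  T[0,5] 'caabaa' = ∅
  T[1,6] 'aabaac' = ∅
  T[2,7] 'abaaca' = ∅
  T[3,8] 'baacac' = ∅
  T[4,9] 'aacaca' = {X3}  orig:{}
  T[5,10] 'acacab' = {X2,X3}  orig:{}
  T[0,6] 'caabaac' = ∅
  T[1,7] 'aabaaca' = ∅
  T[2,8] 'abaacac' = ∅
  T[3,9] 'baacaca' = {S}
  T[4,10] 'aacacab' = {B}
  T[0,7] 'caabaaca' = ∅
  T[1,8] 'aabaacac' = ∅
  T[2,9] 'abaacaca' = {X3}  orig:{}
  T[3,10] 'baacacab' = {X2}  orig:{}
  T[0,8] 'caabaacac' = ∅
  T[1,9] 'aabaacaca' = ∅
  T[2,10] 'abaacacab' = {B}
  T[0,9] 'caabaacaca' = ∅
  T[1,10] 'aabaacacab' = ∅
  T[0,10] 'caabaacacab' = ∅

S ∉ T[0,10] ⇒ NO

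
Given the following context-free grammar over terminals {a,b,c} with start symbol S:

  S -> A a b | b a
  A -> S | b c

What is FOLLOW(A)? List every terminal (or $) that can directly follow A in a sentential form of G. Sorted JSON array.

Compute FIRST by fixpoint:
round 1:
  A via A→b c: +{b}
  S via S→A a b: +{b}
  S: {b}  A: {b}
round 2: (no change)
  S: {b}  A: {b}

FOLLOW sets:
initialize: $ ∈ FOLLOW(S)
pass 1:
  S→A a b: FOLLOW(A) ⊇ FIRST(a) = {a}; new: +{a}
  FOLLOW(S)={$}  FOLLOW(A)={a}
pass 2:
  A→S: FOLLOW(S) ⊇ FOLLOW(A) ⊇ {a}; new: +{a}
  FOLLOW(S)={$,a}  FOLLOW(A)={a}
pass 3: (stable)
  FOLLOW(S)={$,a}  FOLLOW(A)={a}

FOLLOW(A) = ["a"]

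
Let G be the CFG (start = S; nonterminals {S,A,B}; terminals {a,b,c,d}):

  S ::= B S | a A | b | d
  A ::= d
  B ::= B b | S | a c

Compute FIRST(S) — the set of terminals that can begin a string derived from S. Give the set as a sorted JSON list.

FIRST sets, iterate to fixpoint:
[1]
  A via A→d: +{d}
  B via B→a c: +{a}
  S via S→B S: +{a}
  S via S→b: +{b}
  S via S→d: +{d}
  S: {a,b,d}  A: {d}  B: {a}
[2]
  B via B→S: +{b,d}
  S: {a,b,d}  A: {d}  B: {a,b,d}
[3] (no change)
  S: {a,b,d}  A: {d}  B: {a,b,d}

FIRST(S) = ["a", "b", "d"]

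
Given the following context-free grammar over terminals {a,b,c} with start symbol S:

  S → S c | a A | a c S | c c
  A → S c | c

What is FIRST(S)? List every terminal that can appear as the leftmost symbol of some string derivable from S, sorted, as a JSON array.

Compute FIRST by fixpoint:
round 1:
  A via A→c: +{c}
  S via S→a A: +{a}
  S via S→c c: +{c}
  FIRST[S]={a,c}  FIRST[A]={c}
round 2:
  A via A→S c: +{a}
  FIRST[S]={a,c}  FIRST[A]={a,c}
round 3: (no change)
  FIRST[S]={a,c}  FIRST[A]={a,c}

FIRST(S) = ["a", "c"]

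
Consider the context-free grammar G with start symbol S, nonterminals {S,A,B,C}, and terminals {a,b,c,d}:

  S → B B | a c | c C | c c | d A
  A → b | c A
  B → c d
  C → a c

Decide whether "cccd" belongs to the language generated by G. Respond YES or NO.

CNF form of G:
  S -> B B | T0 C | T0 T0 | T1 A | T2 T0
  A -> T0 A | b
  B -> T0 T1
  C -> T2 T0
  T0 -> c
  T1 -> d
  T2 -> a

Fill CYK table bottom-up:
  cell(0,0) c: {T0}  orig:{}
  cell(1,1) c: {T0}  orig:{}
  cell(2,2) c: {T0}  orig:{}
  cell(3,3) d: {T1}  orig:{}
  cell(0,1) cc: {S}
  cell(1,2) cc: {S}
  cell(2,3) cd: {B}
  cell(0,2) ccc: ∅
  cell(1,3) ccd: ∅
  cell(0,3) cccd: ∅

S ∉ T[0,3] ⇒ NO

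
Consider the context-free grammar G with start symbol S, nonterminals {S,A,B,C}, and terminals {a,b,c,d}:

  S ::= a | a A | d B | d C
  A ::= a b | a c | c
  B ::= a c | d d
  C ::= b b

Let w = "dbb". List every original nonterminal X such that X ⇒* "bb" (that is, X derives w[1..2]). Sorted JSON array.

CNF form of G:
  S -> T0 A | T3 B | T3 C | a
  A -> T0 T1 | T0 T2 | c
  B -> T0 T2 | T3 T3
  C -> T1 T1
  T0 -> a
  T1 -> b
  T2 -> c
  T3 -> d

CYK fill, restricted to cells inside w[1..2]:
  cell(1,1) b: {T1}  orig:{}
  cell(2,2) b: {T1}  orig:{}
  cell(1,2) bb: {C}

Original NTs in T[1,2] deriving "bb": ["C"]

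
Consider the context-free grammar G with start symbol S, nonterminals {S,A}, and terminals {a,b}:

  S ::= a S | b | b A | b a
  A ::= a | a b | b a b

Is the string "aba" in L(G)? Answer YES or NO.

Convert to CNF:
  S -> T0 S | T1 A | T1 T0 | b
  A -> T0 T1 | T1 X2 | a
  T0 -> a
  T1 -> b
  X2 -> T0 T1

CYK table (by increasing span):
  T[0,0] 'a' = {A,T0}  orig:{A}
  T[1,1] 'b' = {S,T1}  orig:{S}
  T[2,2] 'a' = {A,T0}  orig:{A}
  T[0,1] 'ab' = {A,S,X2}  orig:{A,S}
  T[1,2] 'ba' = {S}
  T[0,2] 'aba' = {S}

S ∈ T[0,2] ⇒ YES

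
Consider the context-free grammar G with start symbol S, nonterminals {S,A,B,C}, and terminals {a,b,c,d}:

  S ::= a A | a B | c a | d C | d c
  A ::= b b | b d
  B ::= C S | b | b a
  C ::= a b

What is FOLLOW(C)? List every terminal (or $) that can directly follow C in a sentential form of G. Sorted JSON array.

FIRST sets, iterate to fixpoint:
round 1:
  A via A→b b: +{b}
  B via B→b: +{b}
  C via C→a b: +{a}
  S via S→a A: +{a}
  S via S→c a: +{c}
  S via S→d C: +{d}
  FIRST[S]={a,c,d}  FIRST[A]={b}  FIRST[B]={b}  FIRST[C]={a}
round 2:
  B via B→C S: +{a}
  FIRST[S]={a,c,d}  FIRST[A]={b}  FIRST[B]={a,b}  FIRST[C]={a}
round 3: (no change)
  FIRST[S]={a,c,d}  FIRST[A]={b}  FIRST[B]={a,b}  FIRST[C]={a}

Compute FOLLOW by fixpoint:
seed FOLLOW(S) with $
pass 1:
  B→C S: FOLLOW(C) ⊇ FIRST(S) = {a,c,d}; new: +{a,c,d}
  S→a A: FOLLOW(A) ⊇ FOLLOW(S) ⊇ {$}; new: +{$}
  S→a B: FOLLOW(B) ⊇ FOLLOW(S) ⊇ {$}; new: +{$}
  S→d C: FOLLOW(C) ⊇ FOLLOW(S) ⊇ {$}; new: +{$}
  FOLLOW(S)={$}  FOLLOW(A)={$}  FOLLOW(B)={$}  FOLLOW(C)={$,a,c,d}
pass 2: — fixpoint
  FOLLOW(S)={$}  FOLLOW(A)={$}  FOLLOW(B)={$}  FOLLOW(C)={$,a,c,d}

FOLLOW(C) = ["$", "a", "c", "d"]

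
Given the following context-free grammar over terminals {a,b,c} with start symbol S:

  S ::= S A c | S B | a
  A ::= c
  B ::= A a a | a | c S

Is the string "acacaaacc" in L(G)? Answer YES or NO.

Convert to CNF:
  S -> S B | S X3 | a
  A -> c
  B -> A X2 | T1 S | a
  T0 -> a
  T1 -> c
  X2 -> T0 T0
  X3 -> A T1

CYK fill:
  cell(0,0) a: {B,S,T0}  orig:{B,S}
  cell(1,1) c: {A,T1}  orig:{A}
  cell(2,2) a: {B,S,T0}  orig:{B,S}
  cell(3,3) c: {A,T1}  orig:{A}
  cell(4,4) a: {B,S,T0}  orig:{B,S}
  cell(5,5) a: {B,S,T0}  orig:{B,S}
  cell(6,6) a: {B,S,T0}  orig:{B,S}
  cell(7,7) c: {A,T1}  orig:{A}
  cell(8,8) c: {A,T1}  orig:{A}
  cell(0,1) ac: ∅
  cell(1,2) ca: {B}
  cell(2,3) ac: ∅
  cell(3,4) ca: {B}
  cell(4,5) aa: {S,X2}  orig:{S}
  cell(5,6) aa: {S,X2}  orig:{S}
  cell(6,7) ac: ∅
  cell(7,8) cc: {X3}  orig:{}
  cell(0,2) aca: {S}
  cell(1,3) cac: ∅
  cell(2,4) aca: {S}
  cell(3,5) caa: {B}
  cell(4,6) aaa: {S}
  cell(5,7) aac: ∅
  cell(6,8) acc: {S}
  cell(0,3) acac: ∅
  cell(1,4) caca: {B}
  cell(2,5) acaa: {S}
  cell(3,6) caaa: {B}
  cell(4,7) aaac: ∅
  cell(5,8) aacc: {S}
  cell(0,4) acaca: {S}
  cell(1,5) cacaa: {B}
  cell(2,6) acaaa: {S}
  cell(3,7) caaac: ∅
  cell(4,8) aaacc: {S}
  cell(0,5) acacaa: {S}
  cell(1,6) cacaaa: {B}
  cell(2,7) acaaac: ∅
  cell(3,8) caaacc: {B}
  cell(0,6) acacaaa: {S}
  cell(1,7) cacaaac: ∅
  cell(2,8) acaaacc: {S}
  cell(0,7) acacaaac: ∅
  cell(1,8) cacaaacc: {B}
  cell(0,8) acacaaacc: {S}

S ∈ T[0,8] ⇒ YES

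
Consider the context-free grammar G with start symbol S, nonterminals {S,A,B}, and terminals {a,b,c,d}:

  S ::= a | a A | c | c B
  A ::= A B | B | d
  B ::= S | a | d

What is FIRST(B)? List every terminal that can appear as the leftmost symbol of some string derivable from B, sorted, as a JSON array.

Compute FIRST by fixpoint:
round 1:
  A via A→d: +{d}
  B via B→a: +{a}
  B via B→d: +{d}
  S via S→a: +{a}
  S via S→c: +{c}
  FIRST[S]={a,c}  FIRST[A]={d}  FIRST[B]={a,d}
round 2:
  A via A→B: +{a}
  B via B→S: +{c}
  FIRST[S]={a,c}  FIRST[A]={a,d}  FIRST[B]={a,c,d}
round 3:
  A via A→B: +{c}
  FIRST[S]={a,c}  FIRST[A]={a,c,d}  FIRST[B]={a,c,d}
round 4: done
  FIRST[S]={a,c}  FIRST[A]={a,c,d}  FIRST[B]={a,c,d}

FIRST(B) = ["a", "c", "d"]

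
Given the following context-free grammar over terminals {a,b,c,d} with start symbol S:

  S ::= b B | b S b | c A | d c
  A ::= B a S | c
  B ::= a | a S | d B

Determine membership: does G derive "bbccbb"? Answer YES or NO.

CNF form of G:
  S -> T1 T3 | T2 B | T2 X5 | T3 A
  A -> B X4 | c
  B -> T0 S | T1 B | a
  T0 -> a
  T1 -> d
  T2 -> b
  T3 -> c
  X4 -> T0 S
  X5 -> S T2

Fill CYK table bottom-up:
  T[0,0] 'b' = {T2}  orig:{}
  T[1,1] 'b' = {T2}  orig:{}
  T[2,2] 'c' = {A,T3}  orig:{A}
  T[3,3] 'c' = {A,T3}  orig:{A}
  T[4,4] 'b' = {T2}  orig:{}
  T[5,5] 'b' = {T2}  orig:{}
  T[0,1] 'bb' = ∅
  T[1,2] 'bc' = ∅
  T[2,3] 'cc' = {S}
  T[3,4] 'cb' = ∅
  T[4,5] 'bb' = ∅
  T[0,2] 'bbc' = ∅
  T[1,3] 'bcc' = ∅
  T[2,4] 'ccb' = {X5}  orig:{}
  T[3,5] 'cbb' = ∅
  T[0,3] 'bbcc' = ∅
  T[1,4] 'bccb' = {S}
  T[2,5] 'ccbb' = ∅
  T[0,4] 'bbccb' = ∅
  T[1,5] 'bccbb' = {X5}  orig:{}
  T[0,5] 'bbccbb' = {S}

S ∈ T[0,5] ⇒ YES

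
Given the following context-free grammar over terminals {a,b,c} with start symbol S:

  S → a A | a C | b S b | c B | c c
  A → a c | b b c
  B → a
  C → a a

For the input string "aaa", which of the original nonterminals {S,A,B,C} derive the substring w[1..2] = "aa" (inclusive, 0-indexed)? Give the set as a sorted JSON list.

CNF form of G:
  S -> T0 A | T0 C | T1 B | T1 T1 | T2 X4
  A -> T0 T1 | T2 X3
  B -> a
  C -> T0 T0
  T0 -> a
  T1 -> c
  T2 -> b
  X3 -> T2 T1
  X4 -> S T2

Fill CYK table bottom-up (cells [i..j] with 1 ≤ i ≤ j ≤ 2 only):
  T[1,1] 'a' = {B,T0}  orig:{B}
  T[2,2] 'a' = {B,T0}  orig:{B}
  T[1,2] 'aa' = {C}

Original NTs in T[1,2] deriving "aa": ["C"]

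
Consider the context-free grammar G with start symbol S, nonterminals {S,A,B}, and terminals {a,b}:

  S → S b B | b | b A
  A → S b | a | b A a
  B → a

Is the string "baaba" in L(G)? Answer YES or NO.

CNF form of G:
  S -> S X3 | T0 A | b
  A -> S T0 | T0 X2 | a
  B -> a
  T0 -> b
  T1 -> a
  X2 -> A T1
  X3 -> T0 B

CYK table (by increasing span):
  T[0,0] 'b' = {S,T0}  orig:{S}
  T[1,1] 'a' = {A,B,T1}  orig:{A,B}
  T[2,2] 'a' = {A,B,T1}  orig:{A,B}
  T[3,3] 'b' = {S,T0}  orig:{S}
  T[4,4] 'a' = {A,B,T1}  orig:{A,B}
  T[0,1] 'ba' = {S,X3}  orig:{S}
  T[1,2] 'aa' = {X2}  orig:{}
  T[2,3] 'ab' = ∅
  T[3,4] 'ba' = {S,X3}  orig:{S}
  T[0,2] 'baa' = {A}
  T[1,3] 'aab' = ∅
  T[2,4] 'aba' = ∅
  T[0,3] 'baab' = ∅
  T[1,4] 'aaba' = ∅
  T[0,4] 'baaba' = ∅

S ∉ T[0,4] ⇒ NO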